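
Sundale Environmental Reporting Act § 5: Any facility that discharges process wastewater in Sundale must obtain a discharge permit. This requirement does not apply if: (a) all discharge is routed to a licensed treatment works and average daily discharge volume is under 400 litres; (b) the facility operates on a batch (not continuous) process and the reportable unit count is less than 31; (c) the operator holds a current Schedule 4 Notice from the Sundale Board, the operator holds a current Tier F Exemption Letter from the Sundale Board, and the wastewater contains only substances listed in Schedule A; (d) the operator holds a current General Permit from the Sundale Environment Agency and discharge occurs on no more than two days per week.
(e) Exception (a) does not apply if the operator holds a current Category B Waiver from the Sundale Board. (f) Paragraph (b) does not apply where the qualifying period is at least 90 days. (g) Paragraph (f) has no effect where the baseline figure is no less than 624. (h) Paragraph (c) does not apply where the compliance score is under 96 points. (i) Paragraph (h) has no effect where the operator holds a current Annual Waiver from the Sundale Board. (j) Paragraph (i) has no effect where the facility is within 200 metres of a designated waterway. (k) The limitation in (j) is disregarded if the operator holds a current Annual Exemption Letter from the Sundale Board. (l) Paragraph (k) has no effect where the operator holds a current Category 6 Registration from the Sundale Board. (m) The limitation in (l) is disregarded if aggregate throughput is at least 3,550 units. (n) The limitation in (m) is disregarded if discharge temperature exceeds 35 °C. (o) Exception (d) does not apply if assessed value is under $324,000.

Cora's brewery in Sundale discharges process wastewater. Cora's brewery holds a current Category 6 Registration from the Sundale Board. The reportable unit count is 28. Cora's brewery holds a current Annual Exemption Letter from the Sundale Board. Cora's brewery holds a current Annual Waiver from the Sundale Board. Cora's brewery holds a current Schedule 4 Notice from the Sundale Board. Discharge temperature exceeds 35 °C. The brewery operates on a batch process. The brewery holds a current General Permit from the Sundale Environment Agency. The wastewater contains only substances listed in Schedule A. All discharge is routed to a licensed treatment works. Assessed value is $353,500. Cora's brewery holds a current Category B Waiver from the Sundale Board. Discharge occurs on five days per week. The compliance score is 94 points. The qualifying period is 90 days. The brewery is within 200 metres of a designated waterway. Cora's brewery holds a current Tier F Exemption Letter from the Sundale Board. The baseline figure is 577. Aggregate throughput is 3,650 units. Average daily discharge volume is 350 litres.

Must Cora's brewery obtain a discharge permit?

Exception (a) is satisfied on its face — discharge is routed to a licensed treatment works; average daily discharge volume is 350 litres, under the 400 litres limit. But applying paragraph (e): (e) operates against (a): a current Category B Waiver is held. (a) is therefore removed.
All of (b)'s requirements are met (the facility operates on a batch process; the reportable unit count is 28, less than the 31 limit). But applying paragraphs (f)–(g): (f) operates against (b): the qualifying period is 90 days, meeting the 90 days threshold. (g) is not engaged (the baseline figure is 577, short of 624), so (f) stands. So (b) is unavailable.
Exception (c) is satisfied on its face — a current Schedule 4 Notice is held; a current Tier F Exemption Letter is held; the wastewater is Schedule-A-only. However, paragraphs (h)–(n) must be considered: (h) applies — the compliance score is 94 points, under the 96 points limit. (i) is engaged (a current Annual Waiver is held), but is itself disapplied by (j): (j) operates against (i): the brewery is within 200 m of a designated waterway. (k) is triggered (a current Annual Exemption Letter is held), but is itself disapplied by (l): (l) operates against (k): a current Category 6 Registration is held. (m) is engaged (aggregate throughput is 3,650 units, meeting the 3,550 units threshold), but is set aside by (n): (n) operates against (m): discharge temperature exceeds 35 °C. So (c) is unavailable.
Exception (d) does not apply: discharge occurs on five days per week.
Every exception is unavailable, so the rule governs.

Yes — Cora's brewery must obtain a discharge permit.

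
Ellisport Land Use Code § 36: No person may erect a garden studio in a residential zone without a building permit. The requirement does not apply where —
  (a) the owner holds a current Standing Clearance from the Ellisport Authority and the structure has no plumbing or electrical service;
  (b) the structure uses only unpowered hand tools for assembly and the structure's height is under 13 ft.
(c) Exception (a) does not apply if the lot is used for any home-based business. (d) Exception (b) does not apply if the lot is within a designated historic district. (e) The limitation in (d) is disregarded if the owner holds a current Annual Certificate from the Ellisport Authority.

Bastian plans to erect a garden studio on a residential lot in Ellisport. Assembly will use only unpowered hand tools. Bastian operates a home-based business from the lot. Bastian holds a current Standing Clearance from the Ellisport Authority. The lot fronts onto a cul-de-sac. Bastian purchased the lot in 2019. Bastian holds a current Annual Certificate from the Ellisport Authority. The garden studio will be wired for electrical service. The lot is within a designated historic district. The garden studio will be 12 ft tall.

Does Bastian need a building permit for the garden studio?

No — exception (b) applies; Bastian does not need a building permit.

Exception (a) fails — electrical service is planned.
All of (b)'s requirements are met (assembly uses only hand tools; the structure's height is 12 ft, under the 13 ft limit). Under paragraphs (d)–(e): (d) is engaged (the lot is in a historic district), but is overridden by (e): (e) operates against (d): a current Annual Certificate is held. Exception (b) stands.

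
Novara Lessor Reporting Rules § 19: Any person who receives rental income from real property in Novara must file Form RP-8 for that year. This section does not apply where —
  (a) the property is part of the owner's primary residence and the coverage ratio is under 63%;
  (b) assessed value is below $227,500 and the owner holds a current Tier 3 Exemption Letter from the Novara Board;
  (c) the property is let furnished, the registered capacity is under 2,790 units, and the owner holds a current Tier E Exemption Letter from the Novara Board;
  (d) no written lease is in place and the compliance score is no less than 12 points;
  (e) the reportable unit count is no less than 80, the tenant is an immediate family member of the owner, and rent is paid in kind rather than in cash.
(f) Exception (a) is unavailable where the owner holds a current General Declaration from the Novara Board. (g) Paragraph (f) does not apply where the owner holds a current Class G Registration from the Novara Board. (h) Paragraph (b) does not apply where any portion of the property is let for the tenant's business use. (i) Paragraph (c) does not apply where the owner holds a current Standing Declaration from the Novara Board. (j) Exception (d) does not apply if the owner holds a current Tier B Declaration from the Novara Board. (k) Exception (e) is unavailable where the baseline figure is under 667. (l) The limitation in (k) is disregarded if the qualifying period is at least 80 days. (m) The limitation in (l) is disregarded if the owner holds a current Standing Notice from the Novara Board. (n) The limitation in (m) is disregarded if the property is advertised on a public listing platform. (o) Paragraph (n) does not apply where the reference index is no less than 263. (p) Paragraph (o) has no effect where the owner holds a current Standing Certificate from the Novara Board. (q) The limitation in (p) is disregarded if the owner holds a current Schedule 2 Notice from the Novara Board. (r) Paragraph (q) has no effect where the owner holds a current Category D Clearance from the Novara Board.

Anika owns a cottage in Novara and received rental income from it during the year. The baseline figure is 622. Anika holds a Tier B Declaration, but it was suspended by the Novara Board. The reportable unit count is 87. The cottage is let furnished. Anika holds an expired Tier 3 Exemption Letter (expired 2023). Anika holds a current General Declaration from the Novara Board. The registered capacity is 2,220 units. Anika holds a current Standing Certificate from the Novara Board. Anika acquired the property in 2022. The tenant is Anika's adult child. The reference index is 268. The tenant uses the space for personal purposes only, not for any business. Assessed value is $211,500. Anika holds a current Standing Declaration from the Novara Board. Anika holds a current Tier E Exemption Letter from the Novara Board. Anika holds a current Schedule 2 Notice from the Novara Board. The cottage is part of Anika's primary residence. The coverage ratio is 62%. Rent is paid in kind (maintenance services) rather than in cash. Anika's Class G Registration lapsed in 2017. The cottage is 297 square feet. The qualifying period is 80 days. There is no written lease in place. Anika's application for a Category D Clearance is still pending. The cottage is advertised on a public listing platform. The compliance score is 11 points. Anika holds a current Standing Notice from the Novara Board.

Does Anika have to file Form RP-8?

Yes — Anika must file Form RP-8.

Exception (a)'s conditions are all satisfied: the cottage is part of the primary residence; the coverage ratio is 62%, under the 63% limit. But applying paragraphs (f)–(g): (f) operates against (a): a current General Declaration is held. (g), which would lift (f), is not engaged — no current Class G Registration is held. (a) is therefore removed.
Exception (b) fails — the Tier 3 Exemption Letter is not current.
Exception (c): the property is let furnished; the registered capacity is 2,220 units, under the 2,790 units limit; a current Tier E Exemption Letter is held — every condition holds. But applying paragraph (i): (i) operates against (c): a current Standing Declaration is held. So (c) is unavailable.
Exception (d) fails — the compliance score is 11 points, short of 12 points.
Exception (e) is satisfied on its face — the reportable unit count is 87, meeting the 80 threshold; the tenant is an immediate family member; rent is paid in kind. But: (k) operates against (e): the baseline figure is 622, under the 667 limit. (l) operates (the qualifying period is 80 days, meeting the 80 days threshold), but is set aside by (m): (m) operates against (l): a current Standing Notice is held. (n) would limit (m) — the property is publicly advertised — but (o) sets (n) aside: (o) operates against (n): the reference index is 268, meeting the 263 threshold. (p) is engaged (a current Standing Certificate is held), but is overridden by (q): (q) operates — a current Schedule 2 Notice is held. (r) is not triggered (there is no Category D Clearance in force), so (q) stands. Exception (e) does not apply.
Every exception is unavailable, so the rule governs.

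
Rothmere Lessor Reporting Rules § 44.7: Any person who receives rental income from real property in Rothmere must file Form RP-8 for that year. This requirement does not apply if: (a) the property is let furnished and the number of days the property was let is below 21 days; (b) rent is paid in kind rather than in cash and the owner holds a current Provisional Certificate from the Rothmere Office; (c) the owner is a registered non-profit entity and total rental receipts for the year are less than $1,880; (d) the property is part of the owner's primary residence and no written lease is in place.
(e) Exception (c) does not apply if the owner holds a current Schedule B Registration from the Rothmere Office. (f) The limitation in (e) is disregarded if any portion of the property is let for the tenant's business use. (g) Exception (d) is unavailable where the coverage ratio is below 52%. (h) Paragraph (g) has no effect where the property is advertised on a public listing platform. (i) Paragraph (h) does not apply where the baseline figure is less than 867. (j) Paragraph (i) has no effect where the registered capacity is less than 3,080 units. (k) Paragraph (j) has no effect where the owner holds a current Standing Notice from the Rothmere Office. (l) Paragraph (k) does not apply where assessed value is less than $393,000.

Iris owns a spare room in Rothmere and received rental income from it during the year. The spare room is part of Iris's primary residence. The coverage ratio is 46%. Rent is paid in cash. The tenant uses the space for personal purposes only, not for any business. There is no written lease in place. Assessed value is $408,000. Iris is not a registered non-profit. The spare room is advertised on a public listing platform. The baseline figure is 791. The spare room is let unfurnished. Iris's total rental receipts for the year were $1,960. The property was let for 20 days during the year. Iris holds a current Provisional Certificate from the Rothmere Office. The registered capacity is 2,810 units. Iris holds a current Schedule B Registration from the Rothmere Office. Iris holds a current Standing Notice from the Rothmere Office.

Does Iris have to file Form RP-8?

Exception (a) does not apply: the property is let unfurnished.
Exception (b) fails — rent is paid in cash.
Exception (c) requires that the owner is a registered non-profit entity; but Iris is not a registered non-profit, so (c) is unavailable.
Exception (d) is satisfied on its face — the spare room is part of the primary residence; there is no written lease. But: (g) operates against (d): the coverage ratio is 46%, below the 52% limit. (h) would limit (g) — the property is publicly advertised — but (i) sets (h) aside: (i) operates against (h): the baseline figure is 791, less than the 867 limit. (j) would limit (i) — the registered capacity is 2,810 units, less than the 3,080 units limit — but (k) sets (j) aside: (k) applies — a current Standing Notice is held. (l) is not triggered (assessed value is $408,000, not less than $393,000), so (k) stands. Exception (d) does not apply.
None of the exceptions is available; § 44.7 applies in full.

Yes — Iris must file Form RP-8.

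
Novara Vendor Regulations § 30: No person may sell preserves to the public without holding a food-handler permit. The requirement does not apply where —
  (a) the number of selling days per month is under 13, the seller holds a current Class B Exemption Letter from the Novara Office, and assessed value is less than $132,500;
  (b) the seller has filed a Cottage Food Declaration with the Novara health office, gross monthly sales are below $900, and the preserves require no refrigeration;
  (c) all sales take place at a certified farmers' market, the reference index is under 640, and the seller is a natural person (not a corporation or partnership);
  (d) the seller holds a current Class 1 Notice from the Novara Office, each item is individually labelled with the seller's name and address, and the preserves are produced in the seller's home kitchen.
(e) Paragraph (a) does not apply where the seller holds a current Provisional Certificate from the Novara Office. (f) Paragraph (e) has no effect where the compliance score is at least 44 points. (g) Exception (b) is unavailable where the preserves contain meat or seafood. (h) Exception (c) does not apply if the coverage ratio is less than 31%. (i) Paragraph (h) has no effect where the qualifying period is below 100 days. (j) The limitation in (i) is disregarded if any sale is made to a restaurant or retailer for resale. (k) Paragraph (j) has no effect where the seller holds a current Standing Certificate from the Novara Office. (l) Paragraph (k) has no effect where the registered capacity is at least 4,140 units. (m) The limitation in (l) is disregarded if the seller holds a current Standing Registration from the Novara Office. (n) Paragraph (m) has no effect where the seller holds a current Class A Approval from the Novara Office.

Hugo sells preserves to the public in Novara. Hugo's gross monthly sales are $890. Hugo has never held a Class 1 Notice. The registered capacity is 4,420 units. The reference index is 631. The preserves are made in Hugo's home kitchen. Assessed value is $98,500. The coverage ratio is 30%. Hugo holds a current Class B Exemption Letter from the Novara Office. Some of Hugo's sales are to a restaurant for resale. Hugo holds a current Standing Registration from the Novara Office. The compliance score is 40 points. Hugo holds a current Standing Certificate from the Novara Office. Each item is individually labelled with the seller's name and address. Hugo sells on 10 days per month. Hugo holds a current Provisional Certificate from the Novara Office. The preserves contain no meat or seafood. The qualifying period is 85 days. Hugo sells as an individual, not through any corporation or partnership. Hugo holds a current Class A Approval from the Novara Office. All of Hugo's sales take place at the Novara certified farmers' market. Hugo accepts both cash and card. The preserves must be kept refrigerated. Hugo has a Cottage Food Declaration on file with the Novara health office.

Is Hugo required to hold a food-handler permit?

Exception (a): the number of selling days per month is 10, under the 13 limit; a current Class B Exemption Letter is held; assessed value is $98,500, less than the $132,500 limit — every condition holds. Turning to paragraphs (e)–(f): (e) is triggered — a current Provisional Certificate is held. (f) is not triggered (the compliance score is 40 points, short of 44 points), so (e) stands. (a) is therefore removed.
Exception (b) does not apply: the preserves require refrigeration.
Exception (c) is satisfied on its face — all sales are at a certified farmers' market; the reference index is 631, under the 640 limit; the seller is a natural person. Turning to paragraphs (h)–(n): (h) operates — the coverage ratio is 30%, less than the 31% limit. (i) operates (the qualifying period is 85 days, below the 100 days limit), but yields to (j): (j) is engaged — some sales are to a restaurant for resale. (k) would limit (j) — a current Standing Certificate is held — but (l) sets (k) aside: (l) operates against (k): the registered capacity is 4,420 units, meeting the 4,140 units threshold. (m) would limit (l) — a current Standing Registration is held — but (n) sets (m) aside: (n) operates against (m): a current Class A Approval is held. So (c) is unavailable.
Exception (d) does not apply: the Class 1 Notice is not current.
No exception applies. The general rule governs.

Yes — Hugo must hold a food-handler permit.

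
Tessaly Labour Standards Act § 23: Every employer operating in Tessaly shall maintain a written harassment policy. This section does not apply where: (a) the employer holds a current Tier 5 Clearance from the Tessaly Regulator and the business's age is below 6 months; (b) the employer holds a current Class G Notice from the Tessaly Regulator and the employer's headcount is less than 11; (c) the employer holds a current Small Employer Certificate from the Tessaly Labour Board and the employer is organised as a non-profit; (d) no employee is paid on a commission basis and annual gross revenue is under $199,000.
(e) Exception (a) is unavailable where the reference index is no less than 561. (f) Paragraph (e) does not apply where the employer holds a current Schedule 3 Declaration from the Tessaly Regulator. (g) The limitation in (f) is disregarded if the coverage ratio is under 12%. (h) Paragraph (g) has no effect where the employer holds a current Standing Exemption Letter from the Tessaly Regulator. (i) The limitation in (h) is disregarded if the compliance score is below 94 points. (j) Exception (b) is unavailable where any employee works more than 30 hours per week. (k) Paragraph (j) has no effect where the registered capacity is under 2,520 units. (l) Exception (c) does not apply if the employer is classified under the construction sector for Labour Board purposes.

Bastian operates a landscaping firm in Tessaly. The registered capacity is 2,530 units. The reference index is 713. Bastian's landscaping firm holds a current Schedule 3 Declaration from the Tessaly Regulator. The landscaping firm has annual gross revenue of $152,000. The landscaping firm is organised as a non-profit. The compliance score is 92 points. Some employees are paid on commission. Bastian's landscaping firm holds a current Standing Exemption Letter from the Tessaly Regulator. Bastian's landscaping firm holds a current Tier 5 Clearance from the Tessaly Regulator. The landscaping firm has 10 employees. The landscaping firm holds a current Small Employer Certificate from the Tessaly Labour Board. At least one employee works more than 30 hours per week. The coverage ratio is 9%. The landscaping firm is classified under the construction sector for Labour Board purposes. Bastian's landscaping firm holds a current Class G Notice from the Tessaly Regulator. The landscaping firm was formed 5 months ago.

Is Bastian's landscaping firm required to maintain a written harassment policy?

Exception (a) is satisfied on its face — a current Tier 5 Clearance is held; the business's age is 5 months, below the 6 months limit. But applying paragraphs (e)–(i): (e) operates — the reference index is 713, meeting the 561 threshold. (f) would limit (e) — a current Schedule 3 Declaration is held — but (g) sets (f) aside: (g) applies — the coverage ratio is 9%, under the 12% limit. (h) would limit (g) — a current Standing Exemption Letter is held — but (i) sets (h) aside: (i) is engaged — the compliance score is 92 points, below the 94 points limit. Exception (a) does not apply.
All of (b)'s requirements are met (a current Class G Notice is held; the employer's headcount is 10, less than the 11 limit). But: (j) operates against (b): at least one employee exceeds 30 hours/week. (k) is not triggered (the registered capacity is 2,530 units, not under 2,520 units), so (j) stands. (b) is therefore removed.
Exception (c) is satisfied on its face — a current Small Employer Certificate is held; the employer is a non-profit. But: (l) operates against (c): the landscaping firm is classified under the construction sector. (c) is therefore removed.
Exception (d) does not apply: some employees are paid on commission.
No exception applies. The general rule governs.

Yes — Bastian's landscaping firm must maintain a written harassment policy.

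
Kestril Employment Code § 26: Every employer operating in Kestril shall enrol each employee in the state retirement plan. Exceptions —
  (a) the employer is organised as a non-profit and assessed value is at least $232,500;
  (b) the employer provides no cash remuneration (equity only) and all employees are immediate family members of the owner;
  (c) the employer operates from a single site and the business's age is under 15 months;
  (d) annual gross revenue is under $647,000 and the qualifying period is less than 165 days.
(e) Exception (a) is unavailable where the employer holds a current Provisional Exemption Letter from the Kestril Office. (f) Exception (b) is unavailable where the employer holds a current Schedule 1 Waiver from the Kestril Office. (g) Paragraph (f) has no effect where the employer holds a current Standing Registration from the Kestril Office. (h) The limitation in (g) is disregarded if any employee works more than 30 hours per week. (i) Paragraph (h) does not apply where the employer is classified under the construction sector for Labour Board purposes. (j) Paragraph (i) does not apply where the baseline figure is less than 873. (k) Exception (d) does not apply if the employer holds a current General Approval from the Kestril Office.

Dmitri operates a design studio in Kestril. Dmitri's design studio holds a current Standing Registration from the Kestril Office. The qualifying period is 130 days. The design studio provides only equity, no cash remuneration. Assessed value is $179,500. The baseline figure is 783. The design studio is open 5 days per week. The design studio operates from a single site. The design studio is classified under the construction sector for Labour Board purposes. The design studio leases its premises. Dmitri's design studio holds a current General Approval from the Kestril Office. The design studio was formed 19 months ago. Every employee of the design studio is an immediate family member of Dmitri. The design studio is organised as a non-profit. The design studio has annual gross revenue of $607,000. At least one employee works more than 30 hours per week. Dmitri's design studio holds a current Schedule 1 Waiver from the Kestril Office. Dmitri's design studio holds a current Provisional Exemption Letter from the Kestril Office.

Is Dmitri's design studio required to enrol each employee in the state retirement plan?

Yes — Dmitri's design studio must enrol each employee in the state retirement plan.

Exception (a) fails — assessed value is $179,500, short of $232,500.
Exception (b)'s conditions are all satisfied: remuneration is equity-only; every employee is an immediate family member. But: (f) operates against (b): a current Schedule 1 Waiver is held. (g) would limit (f) — a current Standing Registration is held — but (h) sets (g) aside: (h) operates against (g): at least one employee exceeds 30 hours/week. (i) would limit (h) — the design studio is classified under the construction sector — but (j) sets (i) aside: (j) operates against (i): the baseline figure is 783, less than the 873 limit. (b) is therefore removed.
Exception (c) fails — the business's age is 19 months, not under 15 months.
All of (d)'s requirements are met (annual gross revenue is $607,000, under the $647,000 limit; the qualifying period is 130 days, less than the 165 days limit). Turning to paragraph (k): (k) operates — a current General Approval is held. (d) is therefore removed.
No exception displaces § 26.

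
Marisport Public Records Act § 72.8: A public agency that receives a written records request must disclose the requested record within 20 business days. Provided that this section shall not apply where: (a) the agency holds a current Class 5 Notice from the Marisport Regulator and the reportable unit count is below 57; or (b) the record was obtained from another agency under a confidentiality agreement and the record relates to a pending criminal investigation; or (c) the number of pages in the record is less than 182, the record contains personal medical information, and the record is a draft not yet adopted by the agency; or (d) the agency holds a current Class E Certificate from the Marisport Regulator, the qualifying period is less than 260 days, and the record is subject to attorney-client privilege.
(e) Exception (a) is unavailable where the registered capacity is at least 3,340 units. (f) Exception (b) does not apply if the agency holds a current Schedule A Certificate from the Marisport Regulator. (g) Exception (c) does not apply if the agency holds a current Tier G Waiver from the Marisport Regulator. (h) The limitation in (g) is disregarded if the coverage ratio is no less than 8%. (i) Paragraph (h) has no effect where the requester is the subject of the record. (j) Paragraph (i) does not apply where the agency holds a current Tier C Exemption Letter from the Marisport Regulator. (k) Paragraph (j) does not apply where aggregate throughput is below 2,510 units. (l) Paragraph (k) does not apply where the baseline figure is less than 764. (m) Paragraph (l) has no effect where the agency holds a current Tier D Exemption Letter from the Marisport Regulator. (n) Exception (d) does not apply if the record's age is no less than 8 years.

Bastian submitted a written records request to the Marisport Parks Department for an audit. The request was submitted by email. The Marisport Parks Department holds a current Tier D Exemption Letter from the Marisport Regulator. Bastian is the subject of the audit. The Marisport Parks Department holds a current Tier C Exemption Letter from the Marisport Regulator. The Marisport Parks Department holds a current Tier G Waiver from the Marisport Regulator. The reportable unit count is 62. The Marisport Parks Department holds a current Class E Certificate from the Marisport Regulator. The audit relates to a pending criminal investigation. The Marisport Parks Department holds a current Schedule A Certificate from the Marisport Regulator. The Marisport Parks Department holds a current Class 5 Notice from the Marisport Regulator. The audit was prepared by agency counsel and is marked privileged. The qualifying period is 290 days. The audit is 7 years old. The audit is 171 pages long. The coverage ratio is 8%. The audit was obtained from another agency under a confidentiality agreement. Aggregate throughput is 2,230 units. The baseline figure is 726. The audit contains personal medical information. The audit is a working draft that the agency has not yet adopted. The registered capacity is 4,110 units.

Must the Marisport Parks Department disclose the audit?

Exception (a) requires that the reportable unit count is below 57; but the reportable unit count is 62, not below 57, so (a) is unavailable.
Exception (b): the audit was obtained under a confidentiality agreement; the audit relates to a pending investigation — every condition holds. But: (f) operates against (b): a current Schedule A Certificate is held. Exception (b) does not apply.
Exception (c)'s conditions are all satisfied: the number of pages in the record is 171, less than the 182 limit; the audit contains personal medical information; the audit is an unadopted draft. However, paragraphs (g)–(m) must be considered: (g) operates — a current Tier G Waiver is held. (h) is triggered (the coverage ratio is 8%, meeting the 8% threshold), but yields to (i): (i) operates against (h): Bastian is the subject of the audit. (j) operates (a current Tier C Exemption Letter is held), but is displaced by (k): (k) is triggered — aggregate throughput is 2,230 units, below the 2,510 units limit. (l) applies (the baseline figure is 726, less than the 764 limit), but is overridden by (m): (m) operates against (l): a current Tier D Exemption Letter is held. So (c) is unavailable.
Exception (d) fails — the qualifying period is 290 days, not less than 260 days.
No exception applies. The general rule governs.

Yes — the Marisport Parks Department must disclose the audit.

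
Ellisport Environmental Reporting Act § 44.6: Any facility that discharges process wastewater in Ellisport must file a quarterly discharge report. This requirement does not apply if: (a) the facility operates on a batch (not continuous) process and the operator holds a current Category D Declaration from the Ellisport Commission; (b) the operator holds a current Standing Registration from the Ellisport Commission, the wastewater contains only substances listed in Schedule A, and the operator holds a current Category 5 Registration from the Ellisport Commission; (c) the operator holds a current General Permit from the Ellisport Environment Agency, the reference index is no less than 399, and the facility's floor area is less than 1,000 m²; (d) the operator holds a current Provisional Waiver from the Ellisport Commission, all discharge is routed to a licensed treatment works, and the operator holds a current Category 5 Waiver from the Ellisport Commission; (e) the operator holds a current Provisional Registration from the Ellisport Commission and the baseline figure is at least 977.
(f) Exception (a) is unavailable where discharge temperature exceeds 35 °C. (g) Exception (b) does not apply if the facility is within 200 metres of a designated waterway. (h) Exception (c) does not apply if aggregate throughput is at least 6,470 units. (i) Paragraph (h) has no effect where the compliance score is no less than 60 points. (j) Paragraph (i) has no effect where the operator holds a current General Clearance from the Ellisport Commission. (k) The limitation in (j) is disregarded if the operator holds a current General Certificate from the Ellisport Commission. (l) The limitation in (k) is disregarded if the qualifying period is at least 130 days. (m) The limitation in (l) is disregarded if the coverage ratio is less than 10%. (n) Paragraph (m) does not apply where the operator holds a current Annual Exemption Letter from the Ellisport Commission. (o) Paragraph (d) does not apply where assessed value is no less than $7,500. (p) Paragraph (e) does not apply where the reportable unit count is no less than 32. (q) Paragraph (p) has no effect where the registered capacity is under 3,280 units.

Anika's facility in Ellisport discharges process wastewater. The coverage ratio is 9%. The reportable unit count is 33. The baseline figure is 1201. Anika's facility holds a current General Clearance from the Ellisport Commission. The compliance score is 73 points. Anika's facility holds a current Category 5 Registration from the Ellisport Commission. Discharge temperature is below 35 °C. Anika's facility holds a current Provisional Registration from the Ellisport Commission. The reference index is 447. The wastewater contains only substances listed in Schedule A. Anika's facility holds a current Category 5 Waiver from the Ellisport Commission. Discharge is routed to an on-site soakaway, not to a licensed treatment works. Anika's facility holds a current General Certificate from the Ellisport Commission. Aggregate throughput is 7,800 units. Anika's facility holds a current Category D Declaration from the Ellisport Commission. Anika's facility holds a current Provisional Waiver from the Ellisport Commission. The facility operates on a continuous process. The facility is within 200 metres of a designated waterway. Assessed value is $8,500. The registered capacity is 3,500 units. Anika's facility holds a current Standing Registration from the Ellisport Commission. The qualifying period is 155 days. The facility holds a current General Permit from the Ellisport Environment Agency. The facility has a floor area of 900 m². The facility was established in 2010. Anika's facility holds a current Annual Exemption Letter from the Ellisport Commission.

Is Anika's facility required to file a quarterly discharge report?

Yes — Anika's facility must file a quarterly discharge report.

Exception (a) does not apply: the facility operates on a continuous process.
Exception (b) is satisfied on its face — a current Standing Registration is held; the wastewater is Schedule-A-only; a current Category 5 Registration is held. Turning to paragraph (g): (g) operates against (b): the facility is within 200 m of a designated waterway. Exception (b) does not apply.
Exception (c): a current General Permit is held; the reference index is 447, meeting the 399 threshold; the facility's floor area is 900 m², less than the 1,000 m² limit — every condition holds. However, paragraphs (h)–(n) must be considered: (h) operates — aggregate throughput is 7,800 units, meeting the 6,470 units threshold. (i) operates (the compliance score is 73 points, meeting the 60 points threshold), but is itself disapplied by (j): (j) is engaged — a current General Clearance is held. (k) would limit (j) — a current General Certificate is held — but (l) sets (k) aside: (l) applies — the qualifying period is 155 days, meeting the 130 days threshold. (m) applies (the coverage ratio is 9%, less than the 10% limit), but is displaced by (n): (n) is engaged — a current Annual Exemption Letter is held. Exception (c) does not apply.
Exception (d) fails — discharge is not routed to a licensed treatment works.
All of (e)'s requirements are met (a current Provisional Registration is held; the baseline figure is 1,201, meeting the 977 threshold). Turning to paragraphs (p)–(q): (p) operates against (e): the reportable unit count is 33, meeting the 32 threshold. (q) is not engaged (the registered capacity is 3,500 units, not under 3,280 units), so (p) stands. Exception (e) does not apply.
Every exception is unavailable, so the rule governs.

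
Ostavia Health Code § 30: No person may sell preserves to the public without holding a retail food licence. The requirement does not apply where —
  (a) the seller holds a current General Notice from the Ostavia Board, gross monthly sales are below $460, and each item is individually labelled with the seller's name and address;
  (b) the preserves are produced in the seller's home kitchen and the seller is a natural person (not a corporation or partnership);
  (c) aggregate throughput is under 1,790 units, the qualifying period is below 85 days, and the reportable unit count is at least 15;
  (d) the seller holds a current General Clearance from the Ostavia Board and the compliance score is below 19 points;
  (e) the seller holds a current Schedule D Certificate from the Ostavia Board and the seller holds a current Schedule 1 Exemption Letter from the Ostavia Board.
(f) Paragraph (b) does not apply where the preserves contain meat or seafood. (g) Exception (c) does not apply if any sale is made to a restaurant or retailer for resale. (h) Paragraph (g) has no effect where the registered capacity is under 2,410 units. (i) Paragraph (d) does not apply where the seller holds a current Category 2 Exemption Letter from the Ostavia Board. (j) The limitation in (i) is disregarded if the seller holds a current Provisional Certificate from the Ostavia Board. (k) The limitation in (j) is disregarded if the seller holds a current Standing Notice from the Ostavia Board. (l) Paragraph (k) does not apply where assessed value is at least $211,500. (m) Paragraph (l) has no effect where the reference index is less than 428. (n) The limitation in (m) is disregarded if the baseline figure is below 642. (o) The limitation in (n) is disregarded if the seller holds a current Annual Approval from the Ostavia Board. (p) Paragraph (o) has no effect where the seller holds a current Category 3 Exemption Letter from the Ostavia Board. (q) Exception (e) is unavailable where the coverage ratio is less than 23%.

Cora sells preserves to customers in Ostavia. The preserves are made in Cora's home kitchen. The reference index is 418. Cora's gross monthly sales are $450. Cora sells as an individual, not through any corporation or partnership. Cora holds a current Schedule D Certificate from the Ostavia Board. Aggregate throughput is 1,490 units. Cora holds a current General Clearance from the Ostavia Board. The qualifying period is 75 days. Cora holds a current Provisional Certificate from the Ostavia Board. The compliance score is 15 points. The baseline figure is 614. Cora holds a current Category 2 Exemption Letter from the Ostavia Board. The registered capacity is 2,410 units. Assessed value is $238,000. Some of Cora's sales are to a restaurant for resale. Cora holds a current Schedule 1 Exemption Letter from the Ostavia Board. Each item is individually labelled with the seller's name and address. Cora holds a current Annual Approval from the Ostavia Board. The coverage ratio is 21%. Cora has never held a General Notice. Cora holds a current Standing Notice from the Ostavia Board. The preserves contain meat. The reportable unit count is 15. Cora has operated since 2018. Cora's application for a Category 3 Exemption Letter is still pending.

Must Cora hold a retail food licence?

Yes — Cora must hold a retail food licence.

Exception (a) requires that the seller holds a current General Notice from the Ostavia Board; but no current General Notice is held, so (a) is unavailable.
Exception (b): the preserves are home-kitchen produced; the seller is a natural person — every condition holds. However, paragraph (f) must be considered: (f) applies — the preserves contain meat. Exception (b) does not apply.
All of (c)'s requirements are met (aggregate throughput is 1,490 units, under the 1,790 units limit; the qualifying period is 75 days, below the 85 days limit; the reportable unit count is 15, meeting the 15 threshold). But: (g) operates against (c): some sales are to a restaurant for resale. (h), which would lift (g), does not operate here — the registered capacity is 2,410 units, not under 2,410 units. So (c) is unavailable.
Exception (d): a current General Clearance is held; the compliance score is 15 points, below the 19 points limit — every condition holds. But applying paragraphs (i)–(p): (i) operates — a current Category 2 Exemption Letter is held. (j) applies (a current Provisional Certificate is held), but is set aside by (k): (k) is engaged — a current Standing Notice is held. (l) is engaged (assessed value is $238,000, meeting the $211,500 threshold), but is set aside by (m): (m) operates against (l): the reference index is 418, less than the 428 limit. (n) is engaged (the baseline figure is 614, below the 642 limit), but is itself disapplied by (o): (o) operates against (n): a current Annual Approval is held. (p), which would lift (o), is inapplicable — there is no Category 3 Exemption Letter in force. So (d) is unavailable.
Exception (e)'s conditions are all satisfied: a current Schedule D Certificate is held; a current Schedule 1 Exemption Letter is held. However, paragraph (q) must be considered: (q) is engaged — the coverage ratio is 21%, less than the 23% limit. So (e) is unavailable.
No exception applies. The general rule governs.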